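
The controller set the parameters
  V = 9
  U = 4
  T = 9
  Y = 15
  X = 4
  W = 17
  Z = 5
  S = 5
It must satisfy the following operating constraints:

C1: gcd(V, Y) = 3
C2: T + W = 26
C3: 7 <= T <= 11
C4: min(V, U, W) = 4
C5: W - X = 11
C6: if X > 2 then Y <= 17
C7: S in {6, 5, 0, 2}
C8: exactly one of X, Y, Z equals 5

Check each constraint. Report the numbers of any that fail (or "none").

No — constraint 5 is not satisfied.

C1: gcd(9, 15) = 3  holds
C2: T + W = 9 + 17 = 26  holds
C3: T = 9 lies in [7, 11]  holds
C4: min(9, 4, 17) = 4  holds
C5: W - X = 17 - 4 = 13, not 11  fails
C6: X = 4 > 2, so we need Y ≤ 17; Y = 15 ≤ 17  holds
C7: S = 5 is in {6, 5, 0, 2}  holds
C8: X=4, Y=15, Z=5; 1 of them equals 5  holds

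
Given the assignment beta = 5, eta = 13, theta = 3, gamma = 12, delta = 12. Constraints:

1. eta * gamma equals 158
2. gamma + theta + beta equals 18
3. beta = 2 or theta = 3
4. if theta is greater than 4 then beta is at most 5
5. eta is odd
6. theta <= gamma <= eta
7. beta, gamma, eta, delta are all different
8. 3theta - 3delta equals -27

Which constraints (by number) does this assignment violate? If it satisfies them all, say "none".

Constraints 1, 2, and 7 are violated.

1. eta * gamma = 13 * 12 = 156, not 158  fails
2. gamma + theta + beta = 12 + 3 + 5 = 20, not 18  fails
3. beta = 5 ≠ 2, but theta = 3 = 3 (second disjunct)  holds
4. theta = 3, not > 4; antecedent false, conditional vacuously true  holds
5. eta = 13 is odd  holds
6. values 3 <= 12 <= 13  holds
7. gamma = delta = 12, not all different  fails
8. 3theta - 3delta = 3(3) - 3(12) = -27  holds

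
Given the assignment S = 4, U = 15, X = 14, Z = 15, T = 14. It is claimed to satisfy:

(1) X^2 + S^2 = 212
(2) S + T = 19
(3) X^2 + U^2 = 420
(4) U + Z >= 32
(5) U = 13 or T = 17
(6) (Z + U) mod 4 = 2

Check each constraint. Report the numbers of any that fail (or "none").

The assignment fails constraints 2, 3, 4, and 5.

(1) X^2 + S^2 = 14^2 + 4^2 = 196 + 16 = 212  true
(2) S + T = 4 + 14 = 18, not 19  false
(3) X^2 + U^2 = 14^2 + 15^2 = 196 + 225 = 421, not 420  false
(4) U + Z = 15 + 15 = 30; 30 < 32, bound 32 not met  false
(5) U = 15 ≠ 13 and T = 14 ≠ 17; both disjuncts false  false
(6) Z + U = 30; 30 mod 4 = 2  true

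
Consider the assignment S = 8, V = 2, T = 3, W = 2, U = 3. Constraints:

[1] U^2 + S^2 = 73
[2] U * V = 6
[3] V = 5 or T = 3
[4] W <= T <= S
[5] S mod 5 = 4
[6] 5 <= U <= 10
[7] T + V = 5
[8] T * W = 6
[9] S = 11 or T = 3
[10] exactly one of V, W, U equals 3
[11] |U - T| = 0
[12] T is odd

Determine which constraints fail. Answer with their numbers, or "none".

No — constraints 5, 6 are not satisfied.

[1] U^2 + S^2 = 3^2 + 8^2 = 9 + 64 = 73  ✔
[2] U * V = 3 * 2 = 6  ✔
[3] V = 2 ≠ 5, but T = 3 = 3 (second disjunct)  ✔
[4] values 2 <= 3 <= 8  ✔
[5] 8 mod 5 = 3, not 4  ✘
[6] U = 3 is outside [5, 10]  ✘
[7] T + V = 3 + 2 = 5  ✔
[8] T * W = 3 * 2 = 6  ✔
[9] S = 8 ≠ 11, but T = 3 = 3 (second disjunct)  ✔
[10] V=2, W=2, U=3; 1 of them equals 3  ✔
[11] |3 - 3| = 0  ✔
[12] T = 3 is odd  ✔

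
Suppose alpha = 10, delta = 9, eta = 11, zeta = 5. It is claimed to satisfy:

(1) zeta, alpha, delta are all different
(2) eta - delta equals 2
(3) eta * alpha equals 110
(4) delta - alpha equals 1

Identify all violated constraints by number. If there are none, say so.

(1) values 5, 10, 9 are pairwise distinct  ✓
(2) eta - delta = 11 - 9 = 2  ✓
(3) eta * alpha = 11 * 10 = 110  ✓
(4) delta - alpha = 9 - 10 = -1, not 1  ✗

Constraint 4 does not hold.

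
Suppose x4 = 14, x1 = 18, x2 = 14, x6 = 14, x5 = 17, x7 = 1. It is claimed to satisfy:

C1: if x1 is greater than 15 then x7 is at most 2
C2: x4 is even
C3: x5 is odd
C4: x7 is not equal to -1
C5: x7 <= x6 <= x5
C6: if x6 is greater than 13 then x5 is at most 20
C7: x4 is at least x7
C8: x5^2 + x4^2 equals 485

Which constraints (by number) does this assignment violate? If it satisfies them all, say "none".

C1: x1 = 18 > 15, so we need x7 ≤ 2; x7 = 1 ≤ 2  ✔
C2: x4 = 14 is even  ✔
C3: x5 = 17 is odd  ✔
C4: x7 = 1, and 1 ≠ -1  ✔
C5: values 1 <= 14 <= 17  ✔
C6: x6 = 14 > 13, so we need x5 ≤ 20; x5 = 17 ≤ 20  ✔
C7: x4 = 14, x7 = 1; 14 ≥ 1  ✔
C8: x5^2 + x4^2 = 17^2 + 14^2 = 289 + 196 = 485  ✔

The assignment satisfies every constraint.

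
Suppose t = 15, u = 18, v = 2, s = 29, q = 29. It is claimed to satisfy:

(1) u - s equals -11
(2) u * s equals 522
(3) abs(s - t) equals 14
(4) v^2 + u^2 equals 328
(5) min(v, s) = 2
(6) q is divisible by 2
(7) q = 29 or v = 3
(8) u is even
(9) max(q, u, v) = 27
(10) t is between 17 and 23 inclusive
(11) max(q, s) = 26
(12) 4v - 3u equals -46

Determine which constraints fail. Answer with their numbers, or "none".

The assignment fails constraints 6, 9, 10, and 11.

(1) u - s = 18 - 29 = -11  OK
(2) u * s = 18 * 29 = 522  OK
(3) abs(29 - 15) = 14  OK
(4) v^2 + u^2 = 2^2 + 18^2 = 4 + 324 = 328  OK
(5) min(2, 29) = 2  OK
(6) 29 = 2*14 + 1, so 2 does not divide 29  FAIL
(7) q = 29 = 29 (first disjunct)  OK
(8) u = 18 is even  OK
(9) max(29, 18, 2) = 29, not 27  FAIL
(10) t = 15 is outside [17, 23]  FAIL
(11) max(29, 29) = 29, not 26  FAIL
(12) 4v - 3u = 4(2) - 3(18) = -46  OK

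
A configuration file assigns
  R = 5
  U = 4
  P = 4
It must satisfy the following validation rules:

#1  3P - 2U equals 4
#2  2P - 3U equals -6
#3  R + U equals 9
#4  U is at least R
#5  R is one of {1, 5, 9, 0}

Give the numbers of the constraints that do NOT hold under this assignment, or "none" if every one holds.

The assignment fails constraints 2 and 4.

#1 3P - 2U = 3(4) - 2(4) = 4 — holds.
#2 2P - 3U = 2(4) - 3(4) = -4, not -6 — fails.
#3 R + U = 5 + 4 = 9 — holds.
#4 U = 4, R = 5; 4 < 5 (want ≥) — fails.
#5 R = 5 is in {1, 5, 9, 0} — holds.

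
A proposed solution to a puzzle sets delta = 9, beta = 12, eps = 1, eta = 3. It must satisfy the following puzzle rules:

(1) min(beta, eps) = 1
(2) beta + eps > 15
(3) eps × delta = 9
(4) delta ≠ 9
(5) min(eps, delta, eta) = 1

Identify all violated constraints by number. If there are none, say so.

Constraints 2 and 4 do not hold.

(1) min(12, 1) = 1  ✓
(2) beta + eps = 12 + 1 = 13; 13 ≤ 15, bound 15 not met  ✗
(3) eps × delta = 1 × 9 = 9  ✓
(4) delta = 9, but 9 is required to differ  ✗
(5) min(1, 9, 3) = 1  ✓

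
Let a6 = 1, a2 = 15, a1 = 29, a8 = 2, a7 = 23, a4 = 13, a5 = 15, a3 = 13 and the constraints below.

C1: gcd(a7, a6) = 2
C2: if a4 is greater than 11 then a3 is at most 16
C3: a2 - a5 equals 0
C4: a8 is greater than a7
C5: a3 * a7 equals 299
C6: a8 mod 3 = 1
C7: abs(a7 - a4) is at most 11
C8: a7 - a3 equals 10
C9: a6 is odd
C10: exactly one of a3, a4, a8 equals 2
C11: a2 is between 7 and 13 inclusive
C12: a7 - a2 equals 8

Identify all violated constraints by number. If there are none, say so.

Violated: 1, 4, 6, and 11.

C1: gcd(23, 1) = 1, not 2 — does not hold.
C2: a4 = 13 > 11, so we need a3 ≤ 16; a3 = 13 ≤ 16 — holds.
C3: a2 - a5 = 15 - 15 = 0 — holds.
C4: a8 = 2, a7 = 23; 2 ≤ 23 (want >) — does not hold.
C5: a3 * a7 = 13 * 23 = 299 — holds.
C6: 2 mod 3 = 2, not 1 — does not hold.
C7: abs(23 - 13) = 10; 10 ≤ 11 — holds.
C8: a7 - a3 = 23 - 13 = 10 — holds.
C9: a6 = 1 is odd — holds.
C10: a3=13, a4=13, a8=2; 1 of them equals 2 — holds.
C11: a2 = 15 is outside [7, 13] — does not hold.
C12: a7 - a2 = 23 - 15 = 8 — holds.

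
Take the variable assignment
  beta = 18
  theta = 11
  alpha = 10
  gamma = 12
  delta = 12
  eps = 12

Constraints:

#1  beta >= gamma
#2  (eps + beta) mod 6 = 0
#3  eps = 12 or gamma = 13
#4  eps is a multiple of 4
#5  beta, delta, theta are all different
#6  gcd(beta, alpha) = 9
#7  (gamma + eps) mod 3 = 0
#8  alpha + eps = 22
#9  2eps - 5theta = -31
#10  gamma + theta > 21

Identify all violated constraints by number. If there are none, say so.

Violated: 6.

#1 beta = 18, gamma = 12; 18 ≥ 12 — holds.
#2 eps + beta = 30; 30 mod 6 = 0 — holds.
#3 eps = 12 = 12 (first disjunct) — holds.
#4 12 / 4 = 3, so 4 divides 12 — holds.
#5 values 18, 12, 11 are pairwise distinct — holds.
#6 gcd(18, 10) = 2, not 9 — does not hold.
#7 gamma + eps = 24; 24 mod 3 = 0 — holds.
#8 alpha + eps = 10 + 12 = 22 — holds.
#9 2eps - 5theta = 2(12) - 5(11) = -31 — holds.
#10 gamma + theta = 12 + 11 = 23; 23 > 21 — holds.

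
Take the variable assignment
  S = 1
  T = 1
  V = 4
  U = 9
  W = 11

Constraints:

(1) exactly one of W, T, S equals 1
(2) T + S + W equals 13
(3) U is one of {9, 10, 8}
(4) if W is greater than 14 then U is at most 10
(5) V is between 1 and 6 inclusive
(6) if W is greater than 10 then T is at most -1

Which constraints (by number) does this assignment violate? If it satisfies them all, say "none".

(1) W=11, T=1, S=1; 2 of them equal 1, not exactly one — violated.
(2) T + S + W = 1 + 1 + 11 = 13 — OK.
(3) U = 9 is in {9, 10, 8} — OK.
(4) W = 11, not > 14; antecedent false, conditional vacuously true — OK.
(5) V = 4 lies in [1, 6] — OK.
(6) W = 11 > 10, so we need T ≤ -1; but T = 1 > -1 — violated.

Constraints 1 and 6 do not hold.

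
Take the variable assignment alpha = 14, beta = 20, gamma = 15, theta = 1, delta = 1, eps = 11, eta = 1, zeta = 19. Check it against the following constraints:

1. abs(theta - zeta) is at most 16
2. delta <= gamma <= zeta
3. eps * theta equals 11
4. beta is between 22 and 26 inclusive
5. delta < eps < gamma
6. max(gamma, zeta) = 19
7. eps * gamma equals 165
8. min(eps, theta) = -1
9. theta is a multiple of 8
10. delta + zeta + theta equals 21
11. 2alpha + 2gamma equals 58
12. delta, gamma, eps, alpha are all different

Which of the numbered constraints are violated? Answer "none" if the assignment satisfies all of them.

1. abs(1 - 19) = 18; 18 > 16, exceeds bound 16  ✗
2. values 1 <= 15 <= 19  ✓
3. eps * theta = 11 * 1 = 11  ✓
4. beta = 20 is outside [22, 26]  ✗
5. values 1 < 11 < 15  ✓
6. max(15, 19) = 19  ✓
7. eps * gamma = 11 * 15 = 165  ✓
8. min(11, 1) = 1, not -1  ✗
9. 1 = 8*0 + 1, so 8 does not divide 1  ✗
10. delta + zeta + theta = 1 + 19 + 1 = 21  ✓
11. 2alpha + 2gamma = 2(14) + 2(15) = 58  ✓
12. values 1, 15, 11, 14 are pairwise distinct  ✓

Violated: 1, 4, 8, and 9.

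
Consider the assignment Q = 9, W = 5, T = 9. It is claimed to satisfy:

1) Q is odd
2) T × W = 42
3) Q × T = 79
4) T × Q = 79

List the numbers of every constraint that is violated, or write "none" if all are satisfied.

1) Q = 9 is odd  ✓
2) T × W = 9 × 5 = 45, not 42  ✗
3) Q × T = 9 × 9 = 81, not 79  ✗
4) T × Q = 9 × 9 = 81, not 79  ✗

No — constraints 2, 3, 4 are not satisfied.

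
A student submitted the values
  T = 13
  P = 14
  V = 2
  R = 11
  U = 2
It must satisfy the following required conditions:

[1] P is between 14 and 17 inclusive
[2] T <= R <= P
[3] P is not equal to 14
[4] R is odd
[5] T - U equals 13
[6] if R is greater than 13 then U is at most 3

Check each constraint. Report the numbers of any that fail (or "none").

[1] P = 14 lies in [14, 17] — satisfied.
[2] values 13, 11, 14; T = 13 is not <= R = 11 — violated.
[3] P = 14, but 14 is required to differ — violated.
[4] R = 11 is odd — satisfied.
[5] T - U = 13 - 2 = 11, not 13 — violated.
[6] R = 11, not > 13; antecedent false, conditional vacuously true — satisfied.

No — constraints 2, 3, and 5 are not satisfied.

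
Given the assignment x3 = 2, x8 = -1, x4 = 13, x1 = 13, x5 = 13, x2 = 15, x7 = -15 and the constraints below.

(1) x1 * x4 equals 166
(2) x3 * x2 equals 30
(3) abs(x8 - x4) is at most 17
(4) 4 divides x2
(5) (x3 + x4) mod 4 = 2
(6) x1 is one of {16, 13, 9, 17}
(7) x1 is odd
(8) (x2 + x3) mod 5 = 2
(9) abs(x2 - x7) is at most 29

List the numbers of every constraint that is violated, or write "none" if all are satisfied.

(1) x1 * x4 = 13 * 13 = 169, not 166  no
(2) x3 * x2 = 2 * 15 = 30  yes
(3) abs(-1 - 13) = 14; 14 ≤ 17  yes
(4) 15 = 4*3 + 3, so 4 does not divide 15  no
(5) x3 + x4 = 15; 15 mod 4 = 3, not 2  no
(6) x1 = 13 is in {16, 13, 9, 17}  yes
(7) x1 = 13 is odd  yes
(8) x2 + x3 = 17; 17 mod 5 = 2  yes
(9) abs(15 - (-15)) = 30; 30 > 29, exceeds bound 29  no

No — constraints 1, 4, 5, 9 are not satisfied.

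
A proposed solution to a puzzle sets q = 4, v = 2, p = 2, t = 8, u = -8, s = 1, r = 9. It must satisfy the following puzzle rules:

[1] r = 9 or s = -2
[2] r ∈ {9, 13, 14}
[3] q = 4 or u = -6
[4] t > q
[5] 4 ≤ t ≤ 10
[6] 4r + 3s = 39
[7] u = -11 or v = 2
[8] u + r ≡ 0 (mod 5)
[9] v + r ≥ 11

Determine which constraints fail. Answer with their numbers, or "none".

[1] r = 9 = 9 (first disjunct)  ✔
[2] r = 9 is in {9, 13, 14}  ✔
[3] q = 4 = 4 (first disjunct)  ✔
[4] t = 8, q = 4; 8 > 4  ✔
[5] t = 8 lies in [4, 10]  ✔
[6] 4r + 3s = 4(9) + 3(1) = 39  ✔
[7] u = -8 ≠ -11, but v = 2 = 2 (second disjunct)  ✔
[8] u + r = 1; 1 mod 5 = 1, not 0  ✘
[9] v + r = 2 + 9 = 11; 11 ≥ 11  ✔

Violated: 8.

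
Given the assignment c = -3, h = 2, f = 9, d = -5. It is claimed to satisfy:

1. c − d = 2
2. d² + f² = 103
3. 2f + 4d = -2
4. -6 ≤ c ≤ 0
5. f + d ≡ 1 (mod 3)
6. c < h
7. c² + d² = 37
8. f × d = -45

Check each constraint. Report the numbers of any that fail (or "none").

1. c − d = -3 − (-5) = 2  holds
2. d² + f² = (-5)² + 9² = 25 + 81 = 106, not 103  fails
3. 2f + 4d = 2(9) + 4(-5) = -2  holds
4. c = -3 lies in [-6, 0]  holds
5. f + d = 4; 4 mod 3 = 1  holds
6. c = -3, h = 2; -3 < 2  holds
7. c² + d² = (-3)² + (-5)² = 9 + 25 = 34, not 37  fails
8. f × d = 9 × (-5) = -45  holds

No — constraints 2, 7 are not satisfied.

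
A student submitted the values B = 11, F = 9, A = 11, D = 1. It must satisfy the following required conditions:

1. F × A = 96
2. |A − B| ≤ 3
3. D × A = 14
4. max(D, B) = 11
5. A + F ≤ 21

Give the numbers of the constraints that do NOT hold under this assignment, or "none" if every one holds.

1. F × A = 9 × 11 = 99, not 96 — does not hold.
2. |11 − 11| = 0; 0 ≤ 3 — holds.
3. D × A = 1 × 11 = 11, not 14 — does not hold.
4. max(1, 11) = 11 — holds.
5. A + F = 11 + 9 = 20; 20 ≤ 21 — holds.

Violated: 1, 3.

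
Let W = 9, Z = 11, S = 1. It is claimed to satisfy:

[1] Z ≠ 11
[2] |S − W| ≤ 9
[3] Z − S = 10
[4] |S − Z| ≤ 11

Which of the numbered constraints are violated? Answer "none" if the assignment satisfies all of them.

[1] Z = 11, but 11 is required to differ  FAIL
[2] |1 − 9| = 8; 8 ≤ 9  OK
[3] Z − S = 11 − 1 = 10  OK
[4] |1 − 11| = 10; 10 ≤ 11  OK

Constraint 1 does not hold.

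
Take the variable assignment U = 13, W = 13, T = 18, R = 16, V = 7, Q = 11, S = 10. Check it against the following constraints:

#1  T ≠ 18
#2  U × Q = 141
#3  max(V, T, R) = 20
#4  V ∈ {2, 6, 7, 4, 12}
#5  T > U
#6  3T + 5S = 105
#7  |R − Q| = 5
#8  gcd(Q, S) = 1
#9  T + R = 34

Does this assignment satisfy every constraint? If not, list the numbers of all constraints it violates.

The assignment fails constraints 1, 2, 3, and 6.

#1 T = 18, but 18 is required to differ — fails.
#2 U × Q = 13 × 11 = 143, not 141 — fails.
#3 max(7, 18, 16) = 18, not 20 — fails.
#4 V = 7 is in {2, 6, 7, 4, 12} — holds.
#5 T = 18, U = 13; 18 > 13 — holds.
#6 3T + 5S = 3(18) + 5(10) = 104, not 105 — fails.
#7 |16 − 11| = 5 — holds.
#8 gcd(11, 10) = 1 — holds.
#9 T + R = 18 + 16 = 34 — holds.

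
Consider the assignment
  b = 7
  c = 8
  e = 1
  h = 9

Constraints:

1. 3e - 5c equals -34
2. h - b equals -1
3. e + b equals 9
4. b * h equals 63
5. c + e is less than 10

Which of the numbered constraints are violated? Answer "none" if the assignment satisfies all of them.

Violated: 1, 2, and 3.

1. 3e - 5c = 3(1) - 5(8) = -37, not -34  ✗
2. h - b = 9 - 7 = 2, not -1  ✗
3. e + b = 1 + 7 = 8, not 9  ✗
4. b * h = 7 * 9 = 63  ✓
5. c + e = 8 + 1 = 9; 9 < 10  ✓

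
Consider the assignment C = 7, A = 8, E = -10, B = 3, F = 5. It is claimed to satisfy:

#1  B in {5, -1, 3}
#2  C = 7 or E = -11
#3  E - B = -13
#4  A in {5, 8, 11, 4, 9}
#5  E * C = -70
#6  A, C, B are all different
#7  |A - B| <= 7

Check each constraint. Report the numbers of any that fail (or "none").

Yes — all constraints hold.

#1 B = 3 is in {5, -1, 3} — holds.
#2 C = 7 = 7 (first disjunct) — holds.
#3 E - B = -10 - 3 = -13 — holds.
#4 A = 8 is in {5, 8, 11, 4, 9} — holds.
#5 E * C = -10 * 7 = -70 — holds.
#6 values 8, 7, 3 are pairwise distinct — holds.
#7 |8 - 3| = 5; 5 ≤ 7 — holds.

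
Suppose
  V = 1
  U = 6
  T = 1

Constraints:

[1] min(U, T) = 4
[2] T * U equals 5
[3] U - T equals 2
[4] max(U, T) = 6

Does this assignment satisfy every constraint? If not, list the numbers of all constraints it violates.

No — constraints 1, 2, and 3 are not satisfied.

[1] min(6, 1) = 1, not 4  no
[2] T * U = 1 * 6 = 6, not 5  no
[3] U - T = 6 - 1 = 5, not 2  no
[4] max(6, 1) = 6  yes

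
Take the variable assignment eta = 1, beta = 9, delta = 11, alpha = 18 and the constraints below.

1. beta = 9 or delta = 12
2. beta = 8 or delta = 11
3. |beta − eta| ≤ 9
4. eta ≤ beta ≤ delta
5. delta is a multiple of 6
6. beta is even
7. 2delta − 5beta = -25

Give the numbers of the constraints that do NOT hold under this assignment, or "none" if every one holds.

1. beta = 9 = 9 (first disjunct) — holds.
2. beta = 9 ≠ 8, but delta = 11 = 11 (second disjunct) — holds.
3. |9 − 1| = 8; 8 ≤ 9 — holds.
4. values 1 ≤ 9 ≤ 11 — holds.
5. 11 = 6×1 + 5, so 6 does not divide 11 — fails.
6. beta = 9 is odd — fails.
7. 2delta − 5beta = 2(11) − 5(9) = -23, not -25 — fails.

The assignment fails constraints 5, 6, 7.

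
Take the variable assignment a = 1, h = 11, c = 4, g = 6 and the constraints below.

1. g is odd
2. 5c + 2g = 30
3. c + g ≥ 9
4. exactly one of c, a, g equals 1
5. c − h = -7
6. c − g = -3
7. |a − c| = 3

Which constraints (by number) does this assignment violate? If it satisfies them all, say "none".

Violated: 1, 2, and 6.

1. g = 6 is even  fails
2. 5c + 2g = 5(4) + 2(6) = 32, not 30  fails
3. c + g = 4 + 6 = 10; 10 ≥ 9  holds
4. c=4, a=1, g=6; 1 of them equals 1  holds
5. c − h = 4 − 11 = -7  holds
6. c − g = 4 − 6 = -2, not -3  fails
7. |1 − 4| = 3  holds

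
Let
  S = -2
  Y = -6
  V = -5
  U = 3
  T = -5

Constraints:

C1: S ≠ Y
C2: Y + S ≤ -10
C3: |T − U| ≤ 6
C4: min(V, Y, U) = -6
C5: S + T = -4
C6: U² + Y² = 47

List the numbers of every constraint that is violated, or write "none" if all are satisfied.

No — constraints 2, 3, 5, and 6 are not satisfied.

C1: S = -2, Y = -6; distinct — OK.
C2: Y + S = -6 + (-2) = -8; -8 > -10, bound -10 not met — violated.
C3: |-5 − 3| = 8; 8 > 6, exceeds bound 6 — violated.
C4: min(-5, -6, 3) = -6 — OK.
C5: S + T = -2 + (-5) = -7, not -4 — violated.
C6: U² + Y² = 3² + (-6)² = 9 + 36 = 45, not 47 — violated.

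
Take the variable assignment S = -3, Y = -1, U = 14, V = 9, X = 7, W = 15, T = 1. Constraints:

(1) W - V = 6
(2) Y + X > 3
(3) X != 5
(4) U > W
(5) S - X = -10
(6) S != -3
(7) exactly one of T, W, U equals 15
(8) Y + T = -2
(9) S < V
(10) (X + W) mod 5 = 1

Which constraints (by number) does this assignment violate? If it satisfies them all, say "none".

(1) W - V = 15 - 9 = 6 — satisfied.
(2) Y + X = -1 + 7 = 6; 6 > 3 — satisfied.
(3) X = 7, and 7 ≠ 5 — satisfied.
(4) U = 14, W = 15; 14 ≤ 15 (want >) — violated.
(5) S - X = -3 - 7 = -10 — satisfied.
(6) S = -3, but -3 is required to differ — violated.
(7) T=1, W=15, U=14; 1 of them equals 15 — satisfied.
(8) Y + T = -1 + 1 = 0, not -2 — violated.
(9) S = -3, V = 9; -3 < 9 — satisfied.
(10) X + W = 22; 22 mod 5 = 2, not 1 — violated.

No — constraints 4, 6, 8, and 10 are not satisfied.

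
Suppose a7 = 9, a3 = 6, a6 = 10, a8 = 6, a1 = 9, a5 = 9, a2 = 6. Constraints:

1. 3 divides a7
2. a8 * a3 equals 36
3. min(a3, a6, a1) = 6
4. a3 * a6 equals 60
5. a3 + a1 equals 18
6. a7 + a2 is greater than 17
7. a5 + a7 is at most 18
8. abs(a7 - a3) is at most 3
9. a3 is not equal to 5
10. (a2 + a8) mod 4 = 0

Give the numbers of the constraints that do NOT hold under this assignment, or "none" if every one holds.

1. 9 / 3 = 3, so 3 divides 9 — satisfied.
2. a8 * a3 = 6 * 6 = 36 — satisfied.
3. min(6, 10, 9) = 6 — satisfied.
4. a3 * a6 = 6 * 10 = 60 — satisfied.
5. a3 + a1 = 6 + 9 = 15, not 18 — violated.
6. a7 + a2 = 9 + 6 = 15; 15 ≤ 17, bound 17 not met — violated.
7. a5 + a7 = 9 + 9 = 18; 18 ≤ 18 — satisfied.
8. abs(9 - 6) = 3; 3 ≤ 3 — satisfied.
9. a3 = 6, and 6 ≠ 5 — satisfied.
10. a2 + a8 = 12; 12 mod 4 = 0 — satisfied.

No — constraints 5 and 6 are not satisfied.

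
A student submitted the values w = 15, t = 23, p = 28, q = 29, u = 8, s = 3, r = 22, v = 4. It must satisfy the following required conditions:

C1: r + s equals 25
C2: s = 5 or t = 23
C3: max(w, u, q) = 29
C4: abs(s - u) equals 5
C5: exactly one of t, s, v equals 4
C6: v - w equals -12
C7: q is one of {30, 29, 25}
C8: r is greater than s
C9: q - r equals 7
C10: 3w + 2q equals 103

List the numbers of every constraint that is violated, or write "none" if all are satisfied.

No — constraint 6 is not satisfied.

C1: r + s = 22 + 3 = 25 — satisfied.
C2: s = 3 ≠ 5, but t = 23 = 23 (second disjunct) — satisfied.
C3: max(15, 8, 29) = 29 — satisfied.
C4: abs(3 - 8) = 5 — satisfied.
C5: t=23, s=3, v=4; 1 of them equals 4 — satisfied.
C6: v - w = 4 - 15 = -11, not -12 — violated.
C7: q = 29 is in {30, 29, 25} — satisfied.
C8: r = 22, s = 3; 22 > 3 — satisfied.
C9: q - r = 29 - 22 = 7 — satisfied.
C10: 3w + 2q = 3(15) + 2(29) = 103 — satisfied.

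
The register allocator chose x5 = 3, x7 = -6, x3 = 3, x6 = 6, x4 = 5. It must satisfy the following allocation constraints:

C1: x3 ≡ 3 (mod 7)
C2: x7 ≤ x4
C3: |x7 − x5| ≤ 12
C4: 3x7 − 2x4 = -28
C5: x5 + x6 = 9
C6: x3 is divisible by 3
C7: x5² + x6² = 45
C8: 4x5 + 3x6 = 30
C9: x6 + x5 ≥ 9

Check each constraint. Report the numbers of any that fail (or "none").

No violations.

C1: 3 mod 7 = 3 — holds.
C2: x7 = -6, x4 = 5; -6 ≤ 5 — holds.
C3: |-6 − 3| = 9; 9 ≤ 12 — holds.
C4: 3x7 − 2x4 = 3(-6) − 2(5) = -28 — holds.
C5: x5 + x6 = 3 + 6 = 9 — holds.
C6: 3 / 3 = 1, so 3 divides 3 — holds.
C7: x5² + x6² = 3² + 6² = 9 + 36 = 45 — holds.
C8: 4x5 + 3x6 = 4(3) + 3(6) = 30 — holds.
C9: x6 + x5 = 6 + 3 = 9; 9 ≥ 9 — holds.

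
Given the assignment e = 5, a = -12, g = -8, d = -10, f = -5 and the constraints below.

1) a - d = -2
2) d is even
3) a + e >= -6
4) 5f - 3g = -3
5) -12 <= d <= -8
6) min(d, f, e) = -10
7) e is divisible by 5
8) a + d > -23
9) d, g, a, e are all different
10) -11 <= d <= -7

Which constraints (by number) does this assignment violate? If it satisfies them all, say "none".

1) a - d = -12 - (-10) = -2 — holds.
2) d = -10 is even — holds.
3) a + e = -12 + 5 = -7; -7 < -6, bound -6 not met — fails.
4) 5f - 3g = 5(-5) - 3(-8) = -1, not -3 — fails.
5) d = -10 lies in [-12, -8] — holds.
6) min(-10, -5, 5) = -10 — holds.
7) 5 / 5 = 1, so 5 divides 5 — holds.
8) a + d = -12 + (-10) = -22; -22 > -23 — holds.
9) values -10, -8, -12, 5 are pairwise distinct — holds.
10) d = -10 lies in [-11, -7] — holds.

Constraints 3 and 4 do not hold.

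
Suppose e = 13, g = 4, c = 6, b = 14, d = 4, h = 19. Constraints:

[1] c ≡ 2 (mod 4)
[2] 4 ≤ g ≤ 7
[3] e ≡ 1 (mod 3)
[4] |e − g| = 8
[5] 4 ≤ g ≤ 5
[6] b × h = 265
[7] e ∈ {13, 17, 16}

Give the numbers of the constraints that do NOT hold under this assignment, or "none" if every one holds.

The assignment fails constraints 4 and 6.

[1] 6 mod 4 = 2 — holds.
[2] g = 4 lies in [4, 7] — holds.
[3] 13 mod 3 = 1 — holds.
[4] |13 − 4| = 9, not 8 — does not hold.
[5] g = 4 lies in [4, 5] — holds.
[6] b × h = 14 × 19 = 266, not 265 — does not hold.
[7] e = 13 is in {13, 17, 16} — holds.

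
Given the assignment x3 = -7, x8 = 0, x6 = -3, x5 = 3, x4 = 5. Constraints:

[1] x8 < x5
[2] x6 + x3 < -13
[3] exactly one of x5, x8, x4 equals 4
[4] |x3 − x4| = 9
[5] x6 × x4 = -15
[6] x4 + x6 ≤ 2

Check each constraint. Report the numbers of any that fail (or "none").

[1] x8 = 0, x5 = 3; 0 < 3 — satisfied.
[2] x6 + x3 = -3 + (-7) = -10; -10 ≥ -13, bound -13 not met — violated.
[3] x5=3, x8=0, x4=5; 0 of them equal 4, not exactly one — violated.
[4] |-7 − 5| = 12, not 9 — violated.
[5] x6 × x4 = -3 × 5 = -15 — satisfied.
[6] x4 + x6 = 5 + (-3) = 2; 2 ≤ 2 — satisfied.

Constraints 2, 3, 4 do not hold.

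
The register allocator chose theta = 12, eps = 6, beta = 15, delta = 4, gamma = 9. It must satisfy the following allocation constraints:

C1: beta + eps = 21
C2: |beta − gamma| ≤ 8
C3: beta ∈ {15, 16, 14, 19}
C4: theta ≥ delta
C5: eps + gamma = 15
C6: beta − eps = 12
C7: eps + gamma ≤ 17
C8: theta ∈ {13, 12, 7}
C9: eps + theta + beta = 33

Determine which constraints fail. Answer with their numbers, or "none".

Violated: 6.

C1: beta + eps = 15 + 6 = 21  true
C2: |15 − 9| = 6; 6 ≤ 8  true
C3: beta = 15 is in {15, 16, 14, 19}  true
C4: theta = 12, delta = 4; 12 ≥ 4  true
C5: eps + gamma = 6 + 9 = 15  true
C6: beta − eps = 15 − 6 = 9, not 12  false
C7: eps + gamma = 6 + 9 = 15; 15 ≤ 17  true
C8: theta = 12 is in {13, 12, 7}  true
C9: eps + theta + beta = 6 + 12 + 15 = 33  true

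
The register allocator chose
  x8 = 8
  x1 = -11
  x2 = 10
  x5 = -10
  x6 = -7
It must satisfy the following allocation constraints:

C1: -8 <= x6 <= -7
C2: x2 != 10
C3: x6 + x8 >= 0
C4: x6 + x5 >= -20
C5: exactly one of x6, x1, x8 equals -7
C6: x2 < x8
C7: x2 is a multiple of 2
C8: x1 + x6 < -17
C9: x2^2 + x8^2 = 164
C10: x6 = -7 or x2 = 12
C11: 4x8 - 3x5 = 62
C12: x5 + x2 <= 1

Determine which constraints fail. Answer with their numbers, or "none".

The assignment fails constraints 2 and 6.

C1: x6 = -7 lies in [-8, -7] — holds.
C2: x2 = 10, but 10 is required to differ — does not hold.
C3: x6 + x8 = -7 + 8 = 1; 1 ≥ 0 — holds.
C4: x6 + x5 = -7 + (-10) = -17; -17 ≥ -20 — holds.
C5: x6=-7, x1=-11, x8=8; 1 of them equals -7 — holds.
C6: x2 = 10, x8 = 8; 10 ≥ 8 (want <) — does not hold.
C7: 10 / 2 = 5, so 2 divides 10 — holds.
C8: x1 + x6 = -11 + (-7) = -18; -18 < -17 — holds.
C9: x2^2 + x8^2 = 10^2 + 8^2 = 100 + 64 = 164 — holds.
C10: x6 = -7 = -7 (first disjunct) — holds.
C11: 4x8 - 3x5 = 4(8) - 3(-10) = 62 — holds.
C12: x5 + x2 = -10 + 10 = 0; 0 ≤ 1 — holds.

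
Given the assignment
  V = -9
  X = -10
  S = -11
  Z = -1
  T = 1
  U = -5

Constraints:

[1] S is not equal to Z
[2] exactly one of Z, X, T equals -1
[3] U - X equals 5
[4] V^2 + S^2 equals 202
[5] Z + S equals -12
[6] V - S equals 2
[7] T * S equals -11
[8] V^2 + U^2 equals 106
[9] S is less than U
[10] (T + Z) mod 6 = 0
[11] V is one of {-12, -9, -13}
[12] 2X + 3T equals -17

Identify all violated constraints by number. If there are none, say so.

[1] S = -11, Z = -1; distinct  yes
[2] Z=-1, X=-10, T=1; 1 of them equals -1  yes
[3] U - X = -5 - (-10) = 5  yes
[4] V^2 + S^2 = (-9)^2 + (-11)^2 = 81 + 121 = 202  yes
[5] Z + S = -1 + (-11) = -12  yes
[6] V - S = -9 - (-11) = 2  yes
[7] T * S = 1 * (-11) = -11  yes
[8] V^2 + U^2 = (-9)^2 + (-5)^2 = 81 + 25 = 106  yes
[9] S = -11, U = -5; -11 < -5  yes
[10] T + Z = 0; 0 mod 6 = 0  yes
[11] V = -9 is in {-12, -9, -13}  yes
[12] 2X + 3T = 2(-10) + 3(1) = -17  yes

Yes — all constraints hold.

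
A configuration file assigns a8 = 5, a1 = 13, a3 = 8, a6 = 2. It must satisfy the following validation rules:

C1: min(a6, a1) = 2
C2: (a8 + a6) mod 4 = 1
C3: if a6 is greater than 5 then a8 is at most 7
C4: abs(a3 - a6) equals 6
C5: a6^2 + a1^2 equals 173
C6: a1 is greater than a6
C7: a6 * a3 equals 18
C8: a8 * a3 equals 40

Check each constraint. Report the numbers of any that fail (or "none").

C1: min(2, 13) = 2  ✓
C2: a8 + a6 = 7; 7 mod 4 = 3, not 1  ✗
C3: a6 = 2, not > 5; antecedent false, conditional vacuously true  ✓
C4: abs(8 - 2) = 6  ✓
C5: a6^2 + a1^2 = 2^2 + 13^2 = 4 + 169 = 173  ✓
C6: a1 = 13, a6 = 2; 13 > 2  ✓
C7: a6 * a3 = 2 * 8 = 16, not 18  ✗
C8: a8 * a3 = 5 * 8 = 40  ✓

Constraints 2 and 7 are violated.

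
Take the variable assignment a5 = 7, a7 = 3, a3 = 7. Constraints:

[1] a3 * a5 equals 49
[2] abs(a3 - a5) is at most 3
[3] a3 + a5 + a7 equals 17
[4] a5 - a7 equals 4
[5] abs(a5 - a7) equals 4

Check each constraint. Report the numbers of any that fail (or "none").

[1] a3 * a5 = 7 * 7 = 49 — OK.
[2] abs(7 - 7) = 0; 0 ≤ 3 — OK.
[3] a3 + a5 + a7 = 7 + 7 + 3 = 17 — OK.
[4] a5 - a7 = 7 - 3 = 4 — OK.
[5] abs(7 - 3) = 4 — OK.

All constraints are satisfied.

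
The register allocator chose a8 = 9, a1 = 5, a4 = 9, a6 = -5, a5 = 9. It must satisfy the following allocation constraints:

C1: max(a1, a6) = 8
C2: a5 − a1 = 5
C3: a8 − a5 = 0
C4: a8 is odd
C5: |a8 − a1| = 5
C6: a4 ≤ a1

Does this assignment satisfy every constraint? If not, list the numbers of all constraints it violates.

The assignment fails constraints 1, 2, 5, and 6.

C1: max(5, -5) = 5, not 8 — does not hold.
C2: a5 − a1 = 9 − 5 = 4, not 5 — does not hold.
C3: a8 − a5 = 9 − 9 = 0 — holds.
C4: a8 = 9 is odd — holds.
C5: |9 − 5| = 4, not 5 — does not hold.
C6: a4 = 9, a1 = 5; 9 > 5 (want ≤) — does not hold.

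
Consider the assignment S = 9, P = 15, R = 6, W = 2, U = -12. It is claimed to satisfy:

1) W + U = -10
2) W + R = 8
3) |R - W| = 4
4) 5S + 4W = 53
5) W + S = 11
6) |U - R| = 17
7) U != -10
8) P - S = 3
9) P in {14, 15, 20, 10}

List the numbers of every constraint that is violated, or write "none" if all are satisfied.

No — constraints 6 and 8 are not satisfied.

1) W + U = 2 + (-12) = -10 — OK.
2) W + R = 2 + 6 = 8 — OK.
3) |6 - 2| = 4 — OK.
4) 5S + 4W = 5(9) + 4(2) = 53 — OK.
5) W + S = 2 + 9 = 11 — OK.
6) |-12 - 6| = 18, not 17 — violated.
7) U = -12, and -12 ≠ -10 — OK.
8) P - S = 15 - 9 = 6, not 3 — violated.
9) P = 15 is in {14, 15, 20, 10} — OK.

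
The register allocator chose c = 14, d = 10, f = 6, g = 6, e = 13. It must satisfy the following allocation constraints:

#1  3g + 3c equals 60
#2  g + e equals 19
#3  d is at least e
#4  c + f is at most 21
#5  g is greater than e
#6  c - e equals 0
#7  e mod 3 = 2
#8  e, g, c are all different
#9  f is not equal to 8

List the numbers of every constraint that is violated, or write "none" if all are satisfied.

#1 3g + 3c = 3(6) + 3(14) = 60  ✓
#2 g + e = 6 + 13 = 19  ✓
#3 d = 10, e = 13; 10 < 13 (want ≥)  ✗
#4 c + f = 14 + 6 = 20; 20 ≤ 21  ✓
#5 g = 6, e = 13; 6 ≤ 13 (want >)  ✗
#6 c - e = 14 - 13 = 1, not 0  ✗
#7 13 mod 3 = 1, not 2  ✗
#8 values 13, 6, 14 are pairwise distinct  ✓
#9 f = 6, and 6 ≠ 8  ✓

The assignment fails constraints 3, 5, 6, and 7.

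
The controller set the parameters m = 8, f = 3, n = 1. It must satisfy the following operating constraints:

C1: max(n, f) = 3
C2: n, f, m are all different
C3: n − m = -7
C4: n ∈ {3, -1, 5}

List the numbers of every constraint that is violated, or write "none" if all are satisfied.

C1: max(1, 3) = 3 — OK.
C2: values 1, 3, 8 are pairwise distinct — OK.
C3: n − m = 1 − 8 = -7 — OK.
C4: n = 1 is not in {3, -1, 5} — violated.

No — constraint 4 is not satisfied.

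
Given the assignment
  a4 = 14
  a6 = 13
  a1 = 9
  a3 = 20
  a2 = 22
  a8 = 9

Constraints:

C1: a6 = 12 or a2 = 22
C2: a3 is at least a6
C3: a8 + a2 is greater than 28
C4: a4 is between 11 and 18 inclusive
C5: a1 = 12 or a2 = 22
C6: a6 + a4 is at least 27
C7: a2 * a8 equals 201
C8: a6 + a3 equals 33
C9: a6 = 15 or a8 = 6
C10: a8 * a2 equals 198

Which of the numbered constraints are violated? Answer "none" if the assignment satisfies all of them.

C1: a6 = 13 ≠ 12, but a2 = 22 = 22 (second disjunct) — holds.
C2: a3 = 20, a6 = 13; 20 ≥ 13 — holds.
C3: a8 + a2 = 9 + 22 = 31; 31 > 28 — holds.
C4: a4 = 14 lies in [11, 18] — holds.
C5: a1 = 9 ≠ 12, but a2 = 22 = 22 (second disjunct) — holds.
C6: a6 + a4 = 13 + 14 = 27; 27 ≥ 27 — holds.
C7: a2 * a8 = 22 * 9 = 198, not 201 — fails.
C8: a6 + a3 = 13 + 20 = 33 — holds.
C9: a6 = 13 ≠ 15 and a8 = 9 ≠ 6; both disjuncts false — fails.
C10: a8 * a2 = 9 * 22 = 198 — holds.

No — constraints 7, 9 are not satisfied.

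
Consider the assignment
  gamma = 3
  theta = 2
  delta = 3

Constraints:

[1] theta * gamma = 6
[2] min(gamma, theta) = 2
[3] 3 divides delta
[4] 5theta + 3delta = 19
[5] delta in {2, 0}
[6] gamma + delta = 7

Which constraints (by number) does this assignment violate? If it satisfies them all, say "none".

Violated: 5 and 6.

[1] theta * gamma = 2 * 3 = 6  ✓
[2] min(3, 2) = 2  ✓
[3] 3 / 3 = 1, so 3 divides 3  ✓
[4] 5theta + 3delta = 5(2) + 3(3) = 19  ✓
[5] delta = 3 is not in {2, 0}  ✗
[6] gamma + delta = 3 + 3 = 6, not 7  ✗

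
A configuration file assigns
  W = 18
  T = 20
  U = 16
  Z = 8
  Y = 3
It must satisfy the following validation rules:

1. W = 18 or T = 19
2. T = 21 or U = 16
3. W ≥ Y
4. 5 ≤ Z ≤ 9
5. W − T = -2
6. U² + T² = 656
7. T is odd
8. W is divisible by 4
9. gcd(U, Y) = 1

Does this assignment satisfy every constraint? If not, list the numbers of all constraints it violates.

Violated: 7 and 8.

1. W = 18 = 18 (first disjunct) — satisfied.
2. T = 20 ≠ 21, but U = 16 = 16 (second disjunct) — satisfied.
3. W = 18, Y = 3; 18 ≥ 3 — satisfied.
4. Z = 8 lies in [5, 9] — satisfied.
5. W − T = 18 − 20 = -2 — satisfied.
6. U² + T² = 16² + 20² = 256 + 400 = 656 — satisfied.
7. T = 20 is even — violated.
8. 18 = 4×4 + 2, so 4 does not divide 18 — violated.
9. gcd(16, 3) = 1 — satisfied.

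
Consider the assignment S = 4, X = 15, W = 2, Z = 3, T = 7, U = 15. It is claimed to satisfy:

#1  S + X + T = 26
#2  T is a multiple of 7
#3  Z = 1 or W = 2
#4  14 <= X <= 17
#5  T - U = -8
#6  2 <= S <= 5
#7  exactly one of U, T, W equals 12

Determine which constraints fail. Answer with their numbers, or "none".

The assignment fails constraint 7.

#1 S + X + T = 4 + 15 + 7 = 26 — holds.
#2 7 / 7 = 1, so 7 divides 7 — holds.
#3 Z = 3 ≠ 1, but W = 2 = 2 (second disjunct) — holds.
#4 X = 15 lies in [14, 17] — holds.
#5 T - U = 7 - 15 = -8 — holds.
#6 S = 4 lies in [2, 5] — holds.
#7 U=15, T=7, W=2; 0 of them equal 12, not exactly one — does not hold.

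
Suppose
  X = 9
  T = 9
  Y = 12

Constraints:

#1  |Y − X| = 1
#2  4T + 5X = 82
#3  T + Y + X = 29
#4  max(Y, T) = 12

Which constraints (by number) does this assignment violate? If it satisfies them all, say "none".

#1 |12 − 9| = 3, not 1 — violated.
#2 4T + 5X = 4(9) + 5(9) = 81, not 82 — violated.
#3 T + Y + X = 9 + 12 + 9 = 30, not 29 — violated.
#4 max(12, 9) = 12 — OK.

Constraints 1, 2, 3 do not hold.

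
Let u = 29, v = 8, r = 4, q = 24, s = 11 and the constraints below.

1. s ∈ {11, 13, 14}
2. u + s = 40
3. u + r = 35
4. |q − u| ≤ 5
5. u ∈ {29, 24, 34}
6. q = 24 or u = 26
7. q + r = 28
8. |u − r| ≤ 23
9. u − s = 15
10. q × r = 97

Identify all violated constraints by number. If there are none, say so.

The assignment fails constraints 3, 8, 9, 10.

1. s = 11 is in {11, 13, 14} — holds.
2. u + s = 29 + 11 = 40 — holds.
3. u + r = 29 + 4 = 33, not 35 — does not hold.
4. |24 − 29| = 5; 5 ≤ 5 — holds.
5. u = 29 is in {29, 24, 34} — holds.
6. q = 24 = 24 (first disjunct) — holds.
7. q + r = 24 + 4 = 28 — holds.
8. |29 − 4| = 25; 25 > 23, exceeds bound 23 — does not hold.
9. u − s = 29 − 11 = 18, not 15 — does not hold.
10. q × r = 24 × 4 = 96, not 97 — does not hold.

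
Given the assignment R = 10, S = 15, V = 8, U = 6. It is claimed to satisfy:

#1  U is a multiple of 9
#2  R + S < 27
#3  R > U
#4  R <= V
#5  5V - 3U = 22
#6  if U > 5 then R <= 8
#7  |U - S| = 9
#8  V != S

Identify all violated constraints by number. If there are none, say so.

Violated: 1, 4, 6.

#1 6 = 9*0 + 6, so 9 does not divide 6 — violated.
#2 R + S = 10 + 15 = 25; 25 < 27 — OK.
#3 R = 10, U = 6; 10 > 6 — OK.
#4 R = 10, V = 8; 10 > 8 (want ≤) — violated.
#5 5V - 3U = 5(8) - 3(6) = 22 — OK.
#6 U = 6 > 5, so we need R ≤ 8; but R = 10 > 8 — violated.
#7 |6 - 15| = 9 — OK.
#8 V = 8, S = 15; distinct — OK.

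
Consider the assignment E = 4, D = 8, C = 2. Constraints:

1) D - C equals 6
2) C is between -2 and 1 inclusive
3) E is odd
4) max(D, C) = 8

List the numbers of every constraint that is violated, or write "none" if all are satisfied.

Violated: 2 and 3.

1) D - C = 8 - 2 = 6 — holds.
2) C = 2 is outside [-2, 1] — fails.
3) E = 4 is even — fails.
4) max(8, 2) = 8 — holds.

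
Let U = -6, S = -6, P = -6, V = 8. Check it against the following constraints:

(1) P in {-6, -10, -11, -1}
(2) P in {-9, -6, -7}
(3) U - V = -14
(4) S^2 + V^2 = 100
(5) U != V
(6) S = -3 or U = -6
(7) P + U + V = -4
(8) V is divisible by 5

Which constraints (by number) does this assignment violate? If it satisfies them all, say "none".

(1) P = -6 is in {-6, -10, -11, -1} — holds.
(2) P = -6 is in {-9, -6, -7} — holds.
(3) U - V = -6 - 8 = -14 — holds.
(4) S^2 + V^2 = (-6)^2 + 8^2 = 36 + 64 = 100 — holds.
(5) U = -6, V = 8; distinct — holds.
(6) S = -6 ≠ -3, but U = -6 = -6 (second disjunct) — holds.
(7) P + U + V = -6 + (-6) + 8 = -4 — holds.
(8) 8 = 5*1 + 3, so 5 does not divide 8 — does not hold.

Constraint 8 is violated.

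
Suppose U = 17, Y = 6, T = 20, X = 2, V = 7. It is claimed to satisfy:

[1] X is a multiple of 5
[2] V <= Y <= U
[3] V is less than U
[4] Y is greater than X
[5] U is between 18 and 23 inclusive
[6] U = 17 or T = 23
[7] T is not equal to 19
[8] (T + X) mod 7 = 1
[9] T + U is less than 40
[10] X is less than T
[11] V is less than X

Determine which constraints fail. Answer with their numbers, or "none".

[1] 2 = 5*0 + 2, so 5 does not divide 2  FAIL
[2] values 7, 6, 17; V = 7 is not <= Y = 6  FAIL
[3] V = 7, U = 17; 7 < 17  OK
[4] Y = 6, X = 2; 6 > 2  OK
[5] U = 17 is outside [18, 23]  FAIL
[6] U = 17 = 17 (first disjunct)  OK
[7] T = 20, and 20 ≠ 19  OK
[8] T + X = 22; 22 mod 7 = 1  OK
[9] T + U = 20 + 17 = 37; 37 < 40  OK
[10] X = 2, T = 20; 2 < 20  OK
[11] V = 7, X = 2; 7 ≥ 2 (want <)  FAIL

Constraints 1, 2, 5, and 11 are violated.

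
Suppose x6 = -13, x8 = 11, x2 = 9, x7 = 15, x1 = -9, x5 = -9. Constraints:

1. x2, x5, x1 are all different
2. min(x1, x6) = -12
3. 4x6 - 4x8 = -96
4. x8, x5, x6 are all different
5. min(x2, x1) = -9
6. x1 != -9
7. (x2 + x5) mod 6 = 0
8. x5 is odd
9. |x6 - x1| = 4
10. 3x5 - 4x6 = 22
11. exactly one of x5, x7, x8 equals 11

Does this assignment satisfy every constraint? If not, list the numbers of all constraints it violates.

Constraints 1, 2, 6, 10 are violated.

1. x5 = x1 = -9, not all different  no
2. min(-9, -13) = -13, not -12  no
3. 4x6 - 4x8 = 4(-13) - 4(11) = -96  yes
4. values 11, -9, -13 are pairwise distinct  yes
5. min(9, -9) = -9  yes
6. x1 = -9, but -9 is required to differ  no
7. x2 + x5 = 0; 0 mod 6 = 0  yes
8. x5 = -9 is odd  yes
9. |-13 - (-9)| = 4  yes
10. 3x5 - 4x6 = 3(-9) - 4(-13) = 25, not 22  no
11. x5=-9, x7=15, x8=11; 1 of them equals 11  yes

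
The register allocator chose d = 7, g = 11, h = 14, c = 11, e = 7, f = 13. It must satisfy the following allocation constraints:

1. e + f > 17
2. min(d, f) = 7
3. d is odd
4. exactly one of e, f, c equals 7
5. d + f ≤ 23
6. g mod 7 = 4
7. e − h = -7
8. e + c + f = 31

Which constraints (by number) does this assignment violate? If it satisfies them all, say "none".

1. e + f = 7 + 13 = 20; 20 > 17  true
2. min(7, 13) = 7  true
3. d = 7 is odd  true
4. e=7, f=13, c=11; 1 of them equals 7  true
5. d + f = 7 + 13 = 20; 20 ≤ 23  true
6. 11 mod 7 = 4  true
7. e − h = 7 − 14 = -7  true
8. e + c + f = 7 + 11 + 13 = 31  true

Yes — all constraints hold.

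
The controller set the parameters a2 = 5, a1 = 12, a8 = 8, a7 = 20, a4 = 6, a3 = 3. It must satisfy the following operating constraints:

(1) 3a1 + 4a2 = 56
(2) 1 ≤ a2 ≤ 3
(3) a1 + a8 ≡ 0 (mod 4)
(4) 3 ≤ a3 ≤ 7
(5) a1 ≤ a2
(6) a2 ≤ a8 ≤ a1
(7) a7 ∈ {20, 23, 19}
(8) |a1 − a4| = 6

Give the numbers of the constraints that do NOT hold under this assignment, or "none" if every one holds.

(1) 3a1 + 4a2 = 3(12) + 4(5) = 56 — satisfied.
(2) a2 = 5 is outside [1, 3] — violated.
(3) a1 + a8 = 20; 20 mod 4 = 0 — satisfied.
(4) a3 = 3 lies in [3, 7] — satisfied.
(5) a1 = 12, a2 = 5; 12 > 5 (want ≤) — violated.
(6) values 5 ≤ 8 ≤ 12 — satisfied.
(7) a7 = 20 is in {20, 23, 19} — satisfied.
(8) |12 − 6| = 6 — satisfied.

Constraints 2 and 5 are violated.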